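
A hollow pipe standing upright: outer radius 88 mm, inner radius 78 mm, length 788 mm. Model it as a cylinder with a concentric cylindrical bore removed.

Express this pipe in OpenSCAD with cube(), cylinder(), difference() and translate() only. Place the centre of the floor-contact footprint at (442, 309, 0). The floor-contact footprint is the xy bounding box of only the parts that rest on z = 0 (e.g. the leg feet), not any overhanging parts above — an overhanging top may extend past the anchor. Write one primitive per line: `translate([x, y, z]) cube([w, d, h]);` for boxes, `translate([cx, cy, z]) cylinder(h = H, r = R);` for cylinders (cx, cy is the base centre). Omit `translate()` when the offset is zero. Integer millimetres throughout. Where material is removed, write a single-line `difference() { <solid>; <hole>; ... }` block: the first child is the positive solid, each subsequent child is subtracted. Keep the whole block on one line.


difference() { translate([442, 309, 0]) cylinder(h = 788, r = 88); translate([442, 309, 0]) cylinder(h = 788, r = 78); }


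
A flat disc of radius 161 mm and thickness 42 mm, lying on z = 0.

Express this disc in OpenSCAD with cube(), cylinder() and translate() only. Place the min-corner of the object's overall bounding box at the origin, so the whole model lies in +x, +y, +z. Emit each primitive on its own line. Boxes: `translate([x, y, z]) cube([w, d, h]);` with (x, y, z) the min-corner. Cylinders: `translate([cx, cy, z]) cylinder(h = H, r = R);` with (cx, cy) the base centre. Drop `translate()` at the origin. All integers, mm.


translate([161, 161, 0]) cylinder(h = 42, r = 161);


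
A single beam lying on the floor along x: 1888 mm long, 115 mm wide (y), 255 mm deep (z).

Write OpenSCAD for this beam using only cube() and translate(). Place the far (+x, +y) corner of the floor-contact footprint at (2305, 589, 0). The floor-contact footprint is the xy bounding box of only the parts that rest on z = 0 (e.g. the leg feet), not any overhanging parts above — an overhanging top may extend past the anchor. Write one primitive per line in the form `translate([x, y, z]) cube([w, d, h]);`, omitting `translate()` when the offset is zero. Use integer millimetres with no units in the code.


translate([417, 474, 0]) cube([1888, 115, 255]);


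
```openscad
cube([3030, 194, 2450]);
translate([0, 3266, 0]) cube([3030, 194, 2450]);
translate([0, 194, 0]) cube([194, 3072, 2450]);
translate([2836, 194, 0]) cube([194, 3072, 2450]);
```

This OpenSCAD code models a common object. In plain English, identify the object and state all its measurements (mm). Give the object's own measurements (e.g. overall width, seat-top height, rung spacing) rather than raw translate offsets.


The wall frame of a small rectangular building: four walls, each 2450 mm tall and 194 mm thick, enclosing a footprint 3030 mm (x) by 3460 mm (y) outside-to-outside, with no floor or roof. The front and back walls (the −y and +y sides) span the full width; the two side walls fit between them.


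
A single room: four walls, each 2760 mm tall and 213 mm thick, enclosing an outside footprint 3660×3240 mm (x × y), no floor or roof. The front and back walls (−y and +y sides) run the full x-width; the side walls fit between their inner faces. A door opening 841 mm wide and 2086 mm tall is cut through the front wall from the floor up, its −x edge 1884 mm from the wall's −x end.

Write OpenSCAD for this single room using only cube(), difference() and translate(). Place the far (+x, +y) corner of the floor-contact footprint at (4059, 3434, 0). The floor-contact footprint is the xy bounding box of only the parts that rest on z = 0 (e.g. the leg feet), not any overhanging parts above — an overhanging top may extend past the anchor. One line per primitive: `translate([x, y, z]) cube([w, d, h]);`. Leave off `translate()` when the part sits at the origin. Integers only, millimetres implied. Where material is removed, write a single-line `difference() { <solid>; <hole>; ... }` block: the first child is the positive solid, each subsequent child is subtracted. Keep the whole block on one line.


difference() { translate([399, 194, 0]) cube([3660, 213, 2760]); translate([2283, 194, 0]) cube([841, 213, 2086]); }
translate([399, 3221, 0]) cube([3660, 213, 2760]);
translate([399, 407, 0]) cube([213, 2814, 2760]);
translate([3846, 407, 0]) cube([213, 2814, 2760]);


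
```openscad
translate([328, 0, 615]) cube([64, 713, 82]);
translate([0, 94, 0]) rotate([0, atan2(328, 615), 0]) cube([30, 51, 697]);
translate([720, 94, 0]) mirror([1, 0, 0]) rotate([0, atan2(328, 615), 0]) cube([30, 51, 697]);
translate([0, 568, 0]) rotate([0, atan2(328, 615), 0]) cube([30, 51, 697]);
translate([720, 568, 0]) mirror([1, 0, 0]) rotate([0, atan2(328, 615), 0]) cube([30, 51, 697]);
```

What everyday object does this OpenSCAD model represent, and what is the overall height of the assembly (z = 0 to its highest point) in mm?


A sawhorse. The overall height is 697 mm.

A beam across two mirrored pairs of raked legs — a sawhorse. The beam's underside is at z = 615 (matching the legs' vertical rise in atan2(328, 615)) and the beam is 82 mm tall, so its top is at 615 + 82 = 697 mm. The raked legs top out at the beam's underside, so that is the highest point.


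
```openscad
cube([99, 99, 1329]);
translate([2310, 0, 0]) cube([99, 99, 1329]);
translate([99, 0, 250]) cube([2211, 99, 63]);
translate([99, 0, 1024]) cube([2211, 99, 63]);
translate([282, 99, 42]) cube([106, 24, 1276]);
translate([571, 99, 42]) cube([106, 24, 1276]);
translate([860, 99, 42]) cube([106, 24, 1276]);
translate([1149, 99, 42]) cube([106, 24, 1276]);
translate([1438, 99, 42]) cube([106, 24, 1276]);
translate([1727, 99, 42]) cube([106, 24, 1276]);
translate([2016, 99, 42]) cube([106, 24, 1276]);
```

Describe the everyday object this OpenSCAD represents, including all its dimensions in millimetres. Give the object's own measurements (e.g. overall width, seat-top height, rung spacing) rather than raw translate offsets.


A fence section. Two 99×99 mm posts, 1329 mm tall, stand on the floor with a clear span of 2211 mm between their inner faces. Two horizontal rails of 99×63 mm section span the gap between the posts with their undersides at z = 250 mm and z = 1024 mm, flush with the posts' −y face. 7 pickets, each 106 mm wide, 24 mm thick and 1276 mm tall, are fixed to the +y face of the rails with their bottoms at z = 42 mm, spaced across the span with a 183 mm gap after the −x post and between neighbouring pickets, with 188 mm left before the +x post.


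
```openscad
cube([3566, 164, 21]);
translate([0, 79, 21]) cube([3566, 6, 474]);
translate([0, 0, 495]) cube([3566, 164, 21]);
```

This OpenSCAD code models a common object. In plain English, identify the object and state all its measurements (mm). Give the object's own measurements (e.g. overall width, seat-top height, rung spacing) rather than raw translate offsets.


An I-beam lying along x, 3566 mm long. Overall section height 516 mm. Two flanges 164 mm wide (y) and 21 mm thick, one on the floor and one at the top; a web 6 mm thick runs between them, centred on the flange width.


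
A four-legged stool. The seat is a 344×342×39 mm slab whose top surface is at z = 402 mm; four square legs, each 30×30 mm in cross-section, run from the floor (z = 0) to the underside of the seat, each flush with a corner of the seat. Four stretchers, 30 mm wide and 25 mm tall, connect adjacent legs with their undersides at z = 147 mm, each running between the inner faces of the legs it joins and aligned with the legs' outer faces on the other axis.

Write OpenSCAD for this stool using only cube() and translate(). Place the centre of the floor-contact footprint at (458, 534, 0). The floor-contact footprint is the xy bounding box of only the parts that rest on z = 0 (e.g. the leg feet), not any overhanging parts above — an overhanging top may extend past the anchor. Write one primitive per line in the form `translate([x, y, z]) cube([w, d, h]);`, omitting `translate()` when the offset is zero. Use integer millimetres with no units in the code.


translate([286, 363, 363]) cube([344, 342, 39]);
translate([286, 363, 0]) cube([30, 30, 363]);
translate([600, 363, 0]) cube([30, 30, 363]);
translate([286, 675, 0]) cube([30, 30, 363]);
translate([600, 675, 0]) cube([30, 30, 363]);
translate([316, 363, 147]) cube([284, 30, 25]);
translate([316, 675, 147]) cube([284, 30, 25]);
translate([286, 393, 147]) cube([30, 282, 25]);
translate([600, 393, 147]) cube([30, 282, 25]);


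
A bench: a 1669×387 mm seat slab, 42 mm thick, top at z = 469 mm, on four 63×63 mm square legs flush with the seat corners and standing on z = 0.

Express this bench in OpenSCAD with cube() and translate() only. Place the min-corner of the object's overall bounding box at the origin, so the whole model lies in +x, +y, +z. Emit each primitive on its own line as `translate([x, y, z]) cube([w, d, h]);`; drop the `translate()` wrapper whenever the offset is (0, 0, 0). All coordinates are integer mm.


translate([0, 0, 427]) cube([1669, 387, 42]);
cube([63, 63, 427]);
translate([0, 324, 0]) cube([63, 63, 427]);
translate([1606, 0, 0]) cube([63, 63, 427]);
translate([1606, 324, 0]) cube([63, 63, 427]);


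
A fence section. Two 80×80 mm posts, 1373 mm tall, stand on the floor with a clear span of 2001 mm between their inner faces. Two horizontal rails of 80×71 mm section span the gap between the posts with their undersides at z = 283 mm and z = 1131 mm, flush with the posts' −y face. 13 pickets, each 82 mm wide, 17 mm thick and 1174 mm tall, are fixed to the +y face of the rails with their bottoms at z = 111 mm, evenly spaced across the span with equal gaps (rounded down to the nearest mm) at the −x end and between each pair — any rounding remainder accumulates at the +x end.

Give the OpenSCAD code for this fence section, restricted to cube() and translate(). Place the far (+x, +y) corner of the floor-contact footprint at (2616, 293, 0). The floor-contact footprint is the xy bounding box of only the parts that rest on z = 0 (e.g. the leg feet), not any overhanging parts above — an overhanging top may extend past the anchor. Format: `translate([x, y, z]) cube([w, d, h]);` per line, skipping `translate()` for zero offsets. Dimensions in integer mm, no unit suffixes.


translate([455, 213, 0]) cube([80, 80, 1373]);
translate([2536, 213, 0]) cube([80, 80, 1373]);
translate([535, 213, 283]) cube([2001, 80, 71]);
translate([535, 213, 1131]) cube([2001, 80, 71]);
translate([601, 293, 111]) cube([82, 17, 1174]);
translate([749, 293, 111]) cube([82, 17, 1174]);
translate([897, 293, 111]) cube([82, 17, 1174]);
translate([1045, 293, 111]) cube([82, 17, 1174]);
translate([1193, 293, 111]) cube([82, 17, 1174]);
translate([1341, 293, 111]) cube([82, 17, 1174]);
translate([1489, 293, 111]) cube([82, 17, 1174]);
translate([1637, 293, 111]) cube([82, 17, 1174]);
translate([1785, 293, 111]) cube([82, 17, 1174]);
translate([1933, 293, 111]) cube([82, 17, 1174]);
translate([2081, 293, 111]) cube([82, 17, 1174]);
translate([2229, 293, 111]) cube([82, 17, 1174]);
translate([2377, 293, 111]) cube([82, 17, 1174]);


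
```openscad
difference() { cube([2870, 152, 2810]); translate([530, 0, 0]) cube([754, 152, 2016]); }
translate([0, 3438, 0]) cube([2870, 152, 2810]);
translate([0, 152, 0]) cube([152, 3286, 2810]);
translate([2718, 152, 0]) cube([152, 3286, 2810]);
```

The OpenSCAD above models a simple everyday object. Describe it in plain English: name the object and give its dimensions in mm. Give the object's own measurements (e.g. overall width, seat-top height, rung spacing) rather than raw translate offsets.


A single room: four walls, each 2810 mm tall and 152 mm thick, enclosing an outside footprint 2870×3590 mm (x × y), no floor or roof. The front and back walls (−y and +y sides) run the full x-width; the side walls fit between their inner faces. A door opening 754 mm wide and 2016 mm tall is cut through the front wall from the floor up, its −x edge 530 mm from the wall's −x end.


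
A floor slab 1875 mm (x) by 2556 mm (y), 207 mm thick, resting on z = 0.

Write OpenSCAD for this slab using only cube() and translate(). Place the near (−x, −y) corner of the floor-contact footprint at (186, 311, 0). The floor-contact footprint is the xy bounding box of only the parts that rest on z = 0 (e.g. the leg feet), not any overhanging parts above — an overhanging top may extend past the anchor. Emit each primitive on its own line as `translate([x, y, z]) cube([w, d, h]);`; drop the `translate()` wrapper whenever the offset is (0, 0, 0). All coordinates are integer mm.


translate([186, 311, 0]) cube([1875, 2556, 207]);


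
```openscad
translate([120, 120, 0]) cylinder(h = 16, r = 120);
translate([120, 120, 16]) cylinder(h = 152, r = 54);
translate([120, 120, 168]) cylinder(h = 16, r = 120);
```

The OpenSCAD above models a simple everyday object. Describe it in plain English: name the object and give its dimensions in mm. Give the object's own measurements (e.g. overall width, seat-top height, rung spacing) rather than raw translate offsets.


A spool: two coaxial disc flanges of radius 120 mm and thickness 16 mm, joined by a core cylinder of radius 54 mm and height 152 mm. The lower flange rests on z = 0 and the three cylinders share a vertical axis.


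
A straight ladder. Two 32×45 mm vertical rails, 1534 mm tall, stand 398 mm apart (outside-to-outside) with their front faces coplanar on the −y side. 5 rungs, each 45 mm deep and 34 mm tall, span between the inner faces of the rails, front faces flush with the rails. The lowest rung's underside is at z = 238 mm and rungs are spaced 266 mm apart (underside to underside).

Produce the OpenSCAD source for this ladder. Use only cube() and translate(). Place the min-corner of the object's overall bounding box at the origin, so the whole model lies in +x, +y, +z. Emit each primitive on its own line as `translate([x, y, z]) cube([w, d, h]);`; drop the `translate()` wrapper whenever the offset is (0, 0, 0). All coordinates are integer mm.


// rung span = 398 - 2*32 = 334
// rung[k] z = 238 + k*266
cube([32, 45, 1534]);
translate([366, 0, 0]) cube([32, 45, 1534]);
translate([32, 0, 238]) cube([334, 45, 34]);
translate([32, 0, 504]) cube([334, 45, 34]);
translate([32, 0, 770]) cube([334, 45, 34]);
translate([32, 0, 1036]) cube([334, 45, 34]);
translate([32, 0, 1302]) cube([334, 45, 34]);


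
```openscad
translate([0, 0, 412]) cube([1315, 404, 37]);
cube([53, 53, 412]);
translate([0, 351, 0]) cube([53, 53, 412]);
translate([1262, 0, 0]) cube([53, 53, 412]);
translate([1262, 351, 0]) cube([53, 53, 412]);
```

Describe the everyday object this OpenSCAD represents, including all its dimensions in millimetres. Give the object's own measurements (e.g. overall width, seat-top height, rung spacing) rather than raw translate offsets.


A long wooden bench with a 1315 mm (x) × 404 mm (y) seat, 37 mm thick, its top surface 449 mm above the floor. Four 53 mm square legs at the seat corners, flush with the edges, run from z = 0 to the seat underside.


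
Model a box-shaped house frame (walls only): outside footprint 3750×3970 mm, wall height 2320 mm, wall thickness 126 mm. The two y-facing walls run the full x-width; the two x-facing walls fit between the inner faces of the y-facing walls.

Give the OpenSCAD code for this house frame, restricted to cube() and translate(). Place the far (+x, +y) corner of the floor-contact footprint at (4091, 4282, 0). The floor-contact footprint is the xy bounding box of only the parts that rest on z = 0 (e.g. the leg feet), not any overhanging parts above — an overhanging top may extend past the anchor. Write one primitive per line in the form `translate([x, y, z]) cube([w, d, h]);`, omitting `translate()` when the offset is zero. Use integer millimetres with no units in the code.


translate([341, 312, 0]) cube([3750, 126, 2320]);
translate([341, 4156, 0]) cube([3750, 126, 2320]);
translate([341, 438, 0]) cube([126, 3718, 2320]);
translate([3965, 438, 0]) cube([126, 3718, 2320]);


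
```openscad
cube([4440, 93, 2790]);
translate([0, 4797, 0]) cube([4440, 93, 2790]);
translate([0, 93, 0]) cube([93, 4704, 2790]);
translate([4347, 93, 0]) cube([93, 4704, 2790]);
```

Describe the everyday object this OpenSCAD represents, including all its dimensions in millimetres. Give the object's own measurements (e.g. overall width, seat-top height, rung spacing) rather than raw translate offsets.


The wall frame of a small rectangular building: four walls, each 2790 mm tall and 93 mm thick, enclosing a footprint 4440 mm (x) by 4890 mm (y) outside-to-outside, with no floor or roof. The front and back walls (the −y and +y sides) span the full width; the two side walls fit between them.


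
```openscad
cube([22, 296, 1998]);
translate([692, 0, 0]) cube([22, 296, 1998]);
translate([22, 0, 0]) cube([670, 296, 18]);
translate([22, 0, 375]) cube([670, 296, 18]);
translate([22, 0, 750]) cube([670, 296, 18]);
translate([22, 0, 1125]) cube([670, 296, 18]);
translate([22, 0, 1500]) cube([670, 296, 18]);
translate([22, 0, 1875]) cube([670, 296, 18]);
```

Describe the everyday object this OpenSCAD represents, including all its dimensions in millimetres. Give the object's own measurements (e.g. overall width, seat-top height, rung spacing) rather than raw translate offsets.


An open bookshelf. Two side panels, each 22 mm thick, 296 mm deep and 1998 mm tall, stand 714 mm apart (outside-to-outside). Between them sit 6 shelves, each 18 mm thick and 296 mm deep, spanning the full gap between the sides. The bottom shelf rests on the floor (its underside at z = 0) and the clear gap between one shelf's top and the next shelf's underside is 357 mm.


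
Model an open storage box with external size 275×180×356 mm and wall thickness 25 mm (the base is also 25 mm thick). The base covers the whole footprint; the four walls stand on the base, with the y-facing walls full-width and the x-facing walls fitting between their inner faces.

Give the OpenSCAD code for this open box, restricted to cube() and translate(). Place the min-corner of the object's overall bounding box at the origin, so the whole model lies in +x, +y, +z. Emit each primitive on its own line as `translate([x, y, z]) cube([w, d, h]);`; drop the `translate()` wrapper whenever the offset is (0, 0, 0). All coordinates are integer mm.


cube([275, 180, 25]);
translate([0, 0, 25]) cube([275, 25, 331]);
translate([0, 155, 25]) cube([275, 25, 331]);
translate([0, 25, 25]) cube([25, 130, 331]);
translate([250, 25, 25]) cube([25, 130, 331]);


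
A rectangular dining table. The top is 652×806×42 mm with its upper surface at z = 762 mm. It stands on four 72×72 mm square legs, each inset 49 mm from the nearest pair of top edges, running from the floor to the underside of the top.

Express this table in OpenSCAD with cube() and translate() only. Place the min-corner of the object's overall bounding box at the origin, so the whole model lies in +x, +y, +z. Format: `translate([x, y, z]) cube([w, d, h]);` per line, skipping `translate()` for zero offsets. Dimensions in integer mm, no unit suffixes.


translate([0, 0, 720]) cube([652, 806, 42]);
translate([49, 49, 0]) cube([72, 72, 720]);
translate([531, 49, 0]) cube([72, 72, 720]);
translate([49, 685, 0]) cube([72, 72, 720]);
translate([531, 685, 0]) cube([72, 72, 720]);


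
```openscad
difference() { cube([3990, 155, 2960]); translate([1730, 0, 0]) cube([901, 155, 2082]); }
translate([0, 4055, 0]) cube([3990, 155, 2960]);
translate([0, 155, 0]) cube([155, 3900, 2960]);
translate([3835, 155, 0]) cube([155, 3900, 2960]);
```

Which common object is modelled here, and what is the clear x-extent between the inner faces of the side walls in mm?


A single room. The interior width is 3680 mm.

Four walls enclosing a rectangle with a door in the front wall — a room. Outside width 3990 minus two 155 mm walls gives 3680 mm.


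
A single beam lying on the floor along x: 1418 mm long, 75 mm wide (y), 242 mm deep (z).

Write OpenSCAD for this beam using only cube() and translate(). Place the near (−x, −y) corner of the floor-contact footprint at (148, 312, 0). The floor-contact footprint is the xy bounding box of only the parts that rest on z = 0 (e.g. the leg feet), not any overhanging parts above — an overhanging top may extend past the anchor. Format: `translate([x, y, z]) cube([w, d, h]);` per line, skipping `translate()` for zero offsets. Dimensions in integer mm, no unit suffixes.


translate([148, 312, 0]) cube([1418, 75, 242]);


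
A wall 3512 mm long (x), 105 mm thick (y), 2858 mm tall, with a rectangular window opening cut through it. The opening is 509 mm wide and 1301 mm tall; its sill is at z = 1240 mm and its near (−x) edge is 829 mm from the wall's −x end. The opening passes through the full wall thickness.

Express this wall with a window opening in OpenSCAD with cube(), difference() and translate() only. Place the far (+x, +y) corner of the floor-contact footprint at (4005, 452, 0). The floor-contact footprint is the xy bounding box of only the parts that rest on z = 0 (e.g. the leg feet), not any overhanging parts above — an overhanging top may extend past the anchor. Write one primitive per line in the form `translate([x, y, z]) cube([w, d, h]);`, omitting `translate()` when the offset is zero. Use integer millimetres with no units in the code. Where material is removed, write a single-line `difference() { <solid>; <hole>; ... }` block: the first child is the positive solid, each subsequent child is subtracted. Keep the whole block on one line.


difference() { translate([493, 347, 0]) cube([3512, 105, 2858]); translate([1322, 347, 1240]) cube([509, 105, 1301]); }


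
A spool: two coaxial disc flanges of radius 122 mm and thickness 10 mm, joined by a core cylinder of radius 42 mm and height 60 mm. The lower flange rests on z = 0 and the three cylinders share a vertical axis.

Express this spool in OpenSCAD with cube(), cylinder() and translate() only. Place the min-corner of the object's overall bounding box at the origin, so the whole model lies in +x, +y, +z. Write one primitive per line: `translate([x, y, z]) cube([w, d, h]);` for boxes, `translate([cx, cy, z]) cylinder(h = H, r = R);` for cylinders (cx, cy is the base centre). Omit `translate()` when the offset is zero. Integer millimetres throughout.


translate([122, 122, 0]) cylinder(h = 10, r = 122);
translate([122, 122, 10]) cylinder(h = 60, r = 42);
translate([122, 122, 70]) cylinder(h = 10, r = 122);


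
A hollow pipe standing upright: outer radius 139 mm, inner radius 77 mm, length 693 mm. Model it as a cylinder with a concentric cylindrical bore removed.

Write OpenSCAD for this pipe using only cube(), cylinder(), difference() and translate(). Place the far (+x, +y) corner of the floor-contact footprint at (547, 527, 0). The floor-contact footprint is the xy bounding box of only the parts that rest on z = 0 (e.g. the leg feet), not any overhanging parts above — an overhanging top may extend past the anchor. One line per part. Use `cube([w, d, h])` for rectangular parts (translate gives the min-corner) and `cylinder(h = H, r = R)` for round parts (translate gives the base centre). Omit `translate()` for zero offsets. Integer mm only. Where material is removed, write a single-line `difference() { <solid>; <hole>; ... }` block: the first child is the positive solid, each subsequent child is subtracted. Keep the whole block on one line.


difference() { translate([408, 388, 0]) cylinder(h = 693, r = 139); translate([408, 388, 0]) cylinder(h = 693, r = 77); }


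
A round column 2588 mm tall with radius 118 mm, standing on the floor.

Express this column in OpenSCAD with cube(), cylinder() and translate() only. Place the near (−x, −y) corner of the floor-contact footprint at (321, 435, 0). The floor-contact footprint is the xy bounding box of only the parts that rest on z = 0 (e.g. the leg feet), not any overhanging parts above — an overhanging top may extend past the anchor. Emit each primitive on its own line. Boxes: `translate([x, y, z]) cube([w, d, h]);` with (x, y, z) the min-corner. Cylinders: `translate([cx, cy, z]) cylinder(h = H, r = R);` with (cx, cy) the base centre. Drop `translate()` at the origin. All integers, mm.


translate([439, 553, 0]) cylinder(h = 2588, r = 118);


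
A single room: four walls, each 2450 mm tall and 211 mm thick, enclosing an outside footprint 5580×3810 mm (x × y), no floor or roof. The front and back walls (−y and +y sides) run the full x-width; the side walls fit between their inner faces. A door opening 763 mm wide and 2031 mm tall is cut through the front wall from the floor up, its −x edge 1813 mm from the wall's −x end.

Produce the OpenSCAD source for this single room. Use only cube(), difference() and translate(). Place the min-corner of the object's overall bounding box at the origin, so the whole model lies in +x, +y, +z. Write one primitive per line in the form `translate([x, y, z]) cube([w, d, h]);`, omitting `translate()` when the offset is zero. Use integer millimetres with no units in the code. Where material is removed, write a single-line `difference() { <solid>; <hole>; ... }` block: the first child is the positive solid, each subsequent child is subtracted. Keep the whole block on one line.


difference() { cube([5580, 211, 2450]); translate([1813, 0, 0]) cube([763, 211, 2031]); }
translate([0, 3599, 0]) cube([5580, 211, 2450]);
translate([0, 211, 0]) cube([211, 3388, 2450]);
translate([5369, 211, 0]) cube([211, 3388, 2450]);


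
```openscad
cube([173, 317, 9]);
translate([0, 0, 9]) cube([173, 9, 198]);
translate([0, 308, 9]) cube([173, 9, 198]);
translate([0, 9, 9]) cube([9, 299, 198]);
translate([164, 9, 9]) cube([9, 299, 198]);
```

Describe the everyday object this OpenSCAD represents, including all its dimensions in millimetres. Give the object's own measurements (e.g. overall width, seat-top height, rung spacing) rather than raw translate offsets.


An open-topped rectangular box: outside dimensions 173×317×207 mm, with a uniform wall and base thickness of 9 mm. The base is a full 173×317 slab on the floor; four walls sit on top of the base. The front and back walls (the −y and +y sides) span the full width; the two side walls fit between them.


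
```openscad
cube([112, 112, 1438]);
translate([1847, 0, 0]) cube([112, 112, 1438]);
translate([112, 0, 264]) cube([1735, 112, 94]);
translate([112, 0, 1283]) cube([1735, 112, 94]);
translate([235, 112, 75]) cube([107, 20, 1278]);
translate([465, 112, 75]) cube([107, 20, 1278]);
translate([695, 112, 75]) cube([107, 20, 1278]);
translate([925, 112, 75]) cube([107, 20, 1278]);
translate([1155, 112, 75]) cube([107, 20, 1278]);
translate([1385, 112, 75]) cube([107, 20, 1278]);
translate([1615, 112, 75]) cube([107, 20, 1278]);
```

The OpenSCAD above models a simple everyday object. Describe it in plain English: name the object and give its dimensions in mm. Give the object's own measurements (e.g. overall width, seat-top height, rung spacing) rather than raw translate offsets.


A fence section. Two 112×112 mm posts, 1438 mm tall, stand on the floor with a clear span of 1735 mm between their inner faces. Two horizontal rails of 112×94 mm section span the gap between the posts with their undersides at z = 264 mm and z = 1283 mm, flush with the posts' −y face. 7 pickets, each 107 mm wide, 20 mm thick and 1278 mm tall, are fixed to the +y face of the rails with their bottoms at z = 75 mm, spaced across the span with a 123 mm gap after the −x post and between neighbouring pickets, with 125 mm left before the +x post.


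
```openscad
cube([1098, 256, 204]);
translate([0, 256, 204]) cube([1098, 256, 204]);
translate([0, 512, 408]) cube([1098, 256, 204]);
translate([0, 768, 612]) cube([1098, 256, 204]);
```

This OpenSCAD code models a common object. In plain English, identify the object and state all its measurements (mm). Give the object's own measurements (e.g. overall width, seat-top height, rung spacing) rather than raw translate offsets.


A straight staircase of 4 solid steps. Each step is 1098 mm wide (x), 256 mm deep (y, the going) and 204 mm tall (the rise). The first step rests on the floor; each subsequent step sits one going further in +y and one rise higher in +z, directly behind and above the previous step with no overlap.


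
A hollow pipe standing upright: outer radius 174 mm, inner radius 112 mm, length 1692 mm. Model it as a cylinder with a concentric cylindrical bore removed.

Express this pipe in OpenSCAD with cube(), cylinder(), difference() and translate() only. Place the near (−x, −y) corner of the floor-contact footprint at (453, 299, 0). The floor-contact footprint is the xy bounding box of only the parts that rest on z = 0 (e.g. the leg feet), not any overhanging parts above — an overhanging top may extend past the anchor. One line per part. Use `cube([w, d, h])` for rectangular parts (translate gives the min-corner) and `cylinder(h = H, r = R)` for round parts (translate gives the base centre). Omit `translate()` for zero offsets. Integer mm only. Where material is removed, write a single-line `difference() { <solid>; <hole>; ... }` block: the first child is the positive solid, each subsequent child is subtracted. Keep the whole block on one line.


difference() { translate([627, 473, 0]) cylinder(h = 1692, r = 174); translate([627, 473, 0]) cylinder(h = 1692, r = 112); }


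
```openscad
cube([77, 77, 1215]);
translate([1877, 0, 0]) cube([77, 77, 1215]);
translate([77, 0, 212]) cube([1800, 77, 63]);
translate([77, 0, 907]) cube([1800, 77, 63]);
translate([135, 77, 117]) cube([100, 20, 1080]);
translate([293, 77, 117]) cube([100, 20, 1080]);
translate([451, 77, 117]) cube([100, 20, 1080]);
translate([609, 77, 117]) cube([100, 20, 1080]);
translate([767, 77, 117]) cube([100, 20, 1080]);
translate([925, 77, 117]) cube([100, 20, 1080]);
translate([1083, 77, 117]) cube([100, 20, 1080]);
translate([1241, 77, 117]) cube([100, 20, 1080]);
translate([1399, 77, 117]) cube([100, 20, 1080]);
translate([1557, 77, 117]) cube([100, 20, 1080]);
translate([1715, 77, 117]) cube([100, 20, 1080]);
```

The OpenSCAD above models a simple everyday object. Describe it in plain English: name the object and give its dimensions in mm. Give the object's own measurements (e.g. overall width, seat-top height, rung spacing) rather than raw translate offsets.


A fence section. Two 77×77 mm posts, 1215 mm tall, stand on the floor with a clear span of 1800 mm between their inner faces. Two horizontal rails of 77×63 mm section span the gap between the posts with their undersides at z = 212 mm and z = 907 mm, flush with the posts' −y face. 11 pickets, each 100 mm wide, 20 mm thick and 1080 mm tall, are fixed to the +y face of the rails with their bottoms at z = 117 mm, spaced across the span with a 58 mm gap after the −x post and between neighbouring pickets, with 62 mm left before the +x post.


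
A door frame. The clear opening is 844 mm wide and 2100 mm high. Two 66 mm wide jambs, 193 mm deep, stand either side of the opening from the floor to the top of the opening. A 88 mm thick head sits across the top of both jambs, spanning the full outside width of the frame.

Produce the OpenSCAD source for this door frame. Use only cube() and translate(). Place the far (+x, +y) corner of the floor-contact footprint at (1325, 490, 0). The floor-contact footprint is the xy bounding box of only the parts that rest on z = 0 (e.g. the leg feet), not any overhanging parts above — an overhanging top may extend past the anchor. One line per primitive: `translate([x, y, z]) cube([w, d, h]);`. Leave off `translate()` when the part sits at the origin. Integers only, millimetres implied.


translate([349, 297, 0]) cube([66, 193, 2100]);
translate([1259, 297, 0]) cube([66, 193, 2100]);
translate([349, 297, 2100]) cube([976, 193, 88]);


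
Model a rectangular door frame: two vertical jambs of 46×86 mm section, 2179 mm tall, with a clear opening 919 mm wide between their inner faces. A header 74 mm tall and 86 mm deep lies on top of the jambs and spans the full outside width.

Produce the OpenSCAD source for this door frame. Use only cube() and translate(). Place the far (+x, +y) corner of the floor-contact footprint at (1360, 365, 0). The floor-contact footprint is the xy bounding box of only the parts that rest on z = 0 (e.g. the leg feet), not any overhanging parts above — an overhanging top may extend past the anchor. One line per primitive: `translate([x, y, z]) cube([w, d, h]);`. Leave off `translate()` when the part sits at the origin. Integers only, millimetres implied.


translate([349, 279, 0]) cube([46, 86, 2179]);
translate([1314, 279, 0]) cube([46, 86, 2179]);
translate([349, 279, 2179]) cube([1011, 86, 74]);


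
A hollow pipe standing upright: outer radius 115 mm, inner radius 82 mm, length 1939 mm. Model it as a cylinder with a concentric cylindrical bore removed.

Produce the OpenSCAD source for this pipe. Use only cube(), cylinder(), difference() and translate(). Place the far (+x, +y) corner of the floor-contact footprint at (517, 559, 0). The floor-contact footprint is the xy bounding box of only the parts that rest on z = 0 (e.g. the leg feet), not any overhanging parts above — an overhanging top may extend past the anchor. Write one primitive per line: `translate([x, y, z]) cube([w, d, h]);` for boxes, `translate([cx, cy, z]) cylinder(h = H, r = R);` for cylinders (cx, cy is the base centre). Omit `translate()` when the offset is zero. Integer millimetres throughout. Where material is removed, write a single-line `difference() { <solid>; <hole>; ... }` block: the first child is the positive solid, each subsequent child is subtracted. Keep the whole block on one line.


difference() { translate([402, 444, 0]) cylinder(h = 1939, r = 115); translate([402, 444, 0]) cylinder(h = 1939, r = 82); }


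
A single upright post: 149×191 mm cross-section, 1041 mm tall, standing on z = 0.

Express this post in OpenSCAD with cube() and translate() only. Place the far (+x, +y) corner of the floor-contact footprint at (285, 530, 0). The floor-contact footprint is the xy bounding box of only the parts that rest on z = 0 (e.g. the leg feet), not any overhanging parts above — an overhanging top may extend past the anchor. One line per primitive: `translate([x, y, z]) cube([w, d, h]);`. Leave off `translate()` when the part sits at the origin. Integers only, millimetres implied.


translate([136, 339, 0]) cube([149, 191, 1041]);


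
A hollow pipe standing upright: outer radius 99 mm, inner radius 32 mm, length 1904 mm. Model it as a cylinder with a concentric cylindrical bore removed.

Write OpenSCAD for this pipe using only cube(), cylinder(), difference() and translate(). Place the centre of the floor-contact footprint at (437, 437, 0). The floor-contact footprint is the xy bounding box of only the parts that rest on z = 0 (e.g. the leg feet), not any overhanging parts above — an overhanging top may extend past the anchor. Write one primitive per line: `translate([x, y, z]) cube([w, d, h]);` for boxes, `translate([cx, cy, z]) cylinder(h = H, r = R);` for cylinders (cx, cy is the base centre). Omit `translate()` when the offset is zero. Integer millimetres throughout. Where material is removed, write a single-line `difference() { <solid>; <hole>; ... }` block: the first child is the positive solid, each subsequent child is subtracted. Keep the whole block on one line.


difference() { translate([437, 437, 0]) cylinder(h = 1904, r = 99); translate([437, 437, 0]) cylinder(h = 1904, r = 32); }


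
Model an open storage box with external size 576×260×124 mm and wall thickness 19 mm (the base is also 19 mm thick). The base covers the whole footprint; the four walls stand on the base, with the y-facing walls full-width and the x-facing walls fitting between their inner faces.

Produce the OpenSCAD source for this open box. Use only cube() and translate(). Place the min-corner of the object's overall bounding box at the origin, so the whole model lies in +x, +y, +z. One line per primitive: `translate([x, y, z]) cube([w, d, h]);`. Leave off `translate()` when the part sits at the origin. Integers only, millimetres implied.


cube([576, 260, 19]);
translate([0, 0, 19]) cube([576, 19, 105]);
translate([0, 241, 19]) cube([576, 19, 105]);
translate([0, 19, 19]) cube([19, 222, 105]);
translate([557, 19, 19]) cube([19, 222, 105]);


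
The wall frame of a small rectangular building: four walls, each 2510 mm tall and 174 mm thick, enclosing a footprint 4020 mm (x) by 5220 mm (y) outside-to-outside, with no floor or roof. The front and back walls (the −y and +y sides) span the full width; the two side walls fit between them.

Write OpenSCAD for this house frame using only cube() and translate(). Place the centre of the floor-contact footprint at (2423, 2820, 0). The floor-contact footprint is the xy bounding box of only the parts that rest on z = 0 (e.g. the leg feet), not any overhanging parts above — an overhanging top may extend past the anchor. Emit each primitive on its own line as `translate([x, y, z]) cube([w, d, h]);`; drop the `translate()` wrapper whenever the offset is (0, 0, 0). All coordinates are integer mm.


translate([413, 210, 0]) cube([4020, 174, 2510]);
translate([413, 5256, 0]) cube([4020, 174, 2510]);
translate([413, 384, 0]) cube([174, 4872, 2510]);
translate([4259, 384, 0]) cube([174, 4872, 2510]);


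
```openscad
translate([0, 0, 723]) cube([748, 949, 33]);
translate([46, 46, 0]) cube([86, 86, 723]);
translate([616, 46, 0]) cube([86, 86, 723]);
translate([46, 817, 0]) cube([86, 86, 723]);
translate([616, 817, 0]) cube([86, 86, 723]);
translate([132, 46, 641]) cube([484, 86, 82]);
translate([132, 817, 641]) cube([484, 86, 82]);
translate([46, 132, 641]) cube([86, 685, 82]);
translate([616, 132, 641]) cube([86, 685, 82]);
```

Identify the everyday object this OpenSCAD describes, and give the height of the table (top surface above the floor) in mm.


A table. The table height is 756 mm.

A 748×949×33 slab sits at z = 723 on four 86 mm square posts — a table. The top surface is at 723 + 33 = 756 mm.


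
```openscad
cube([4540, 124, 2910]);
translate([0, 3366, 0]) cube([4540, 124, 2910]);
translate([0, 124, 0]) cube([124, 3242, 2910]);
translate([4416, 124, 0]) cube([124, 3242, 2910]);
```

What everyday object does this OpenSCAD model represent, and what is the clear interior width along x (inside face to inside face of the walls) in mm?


A house (or room) frame. The interior width is 4292 mm.

Four 2910 mm walls enclosing a rectangle with no floor or roof — a room or house frame. Outside width is 4540 mm and wall thickness is 124 mm, so the interior width is 4540 − 2 × 124 = 4292 mm.


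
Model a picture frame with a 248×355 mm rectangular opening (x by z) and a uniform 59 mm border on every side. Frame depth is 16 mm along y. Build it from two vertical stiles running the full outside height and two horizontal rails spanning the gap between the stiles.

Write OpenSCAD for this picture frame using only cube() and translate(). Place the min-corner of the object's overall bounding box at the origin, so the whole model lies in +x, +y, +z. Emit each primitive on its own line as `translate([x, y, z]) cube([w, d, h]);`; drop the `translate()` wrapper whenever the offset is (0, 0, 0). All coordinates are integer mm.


cube([59, 16, 473]);
translate([307, 0, 0]) cube([59, 16, 473]);
translate([59, 0, 0]) cube([248, 16, 59]);
translate([59, 0, 414]) cube([248, 16, 59]);


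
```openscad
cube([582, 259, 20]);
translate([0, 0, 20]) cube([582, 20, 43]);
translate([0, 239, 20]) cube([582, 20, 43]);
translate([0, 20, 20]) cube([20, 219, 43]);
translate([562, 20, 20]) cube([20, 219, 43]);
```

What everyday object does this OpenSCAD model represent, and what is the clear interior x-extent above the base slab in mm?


An open box. The internal width is 542 mm.

A 582×259 base slab with four walls standing on it — an open box. The base is 582 mm wide and the walls are 20 mm thick, so the internal width is 582 − 2 × 20 = 542 mm.
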